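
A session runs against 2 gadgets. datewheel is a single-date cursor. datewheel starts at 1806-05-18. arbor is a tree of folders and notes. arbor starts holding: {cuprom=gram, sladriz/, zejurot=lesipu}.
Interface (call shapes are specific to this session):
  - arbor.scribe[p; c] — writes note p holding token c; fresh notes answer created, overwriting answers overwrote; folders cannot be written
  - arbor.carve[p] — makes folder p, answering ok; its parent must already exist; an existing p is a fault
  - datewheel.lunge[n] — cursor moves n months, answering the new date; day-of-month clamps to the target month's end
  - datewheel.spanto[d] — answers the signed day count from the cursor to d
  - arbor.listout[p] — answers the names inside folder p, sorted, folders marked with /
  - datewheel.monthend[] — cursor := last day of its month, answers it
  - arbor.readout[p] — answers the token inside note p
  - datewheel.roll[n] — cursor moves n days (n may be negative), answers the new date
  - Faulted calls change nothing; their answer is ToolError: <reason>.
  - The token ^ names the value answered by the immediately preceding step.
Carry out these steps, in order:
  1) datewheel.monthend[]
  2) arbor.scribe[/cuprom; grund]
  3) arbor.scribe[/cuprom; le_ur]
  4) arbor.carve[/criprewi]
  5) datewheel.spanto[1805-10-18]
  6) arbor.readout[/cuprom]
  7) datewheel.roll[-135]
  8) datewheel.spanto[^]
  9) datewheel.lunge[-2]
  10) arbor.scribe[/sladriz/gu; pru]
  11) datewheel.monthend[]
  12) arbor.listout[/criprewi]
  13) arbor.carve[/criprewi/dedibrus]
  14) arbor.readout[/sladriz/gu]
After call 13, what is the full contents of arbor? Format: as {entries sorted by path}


-> monthend()
<- 1806-05-31
-> scribe(/cuprom, grund)
<- overwrote
-> scribe(/cuprom, le_ur)
<- overwrote
-> carve(/criprewi)
<- ok
-> spanto(1805-10-18)
<- -225
-> readout(/cuprom)
<- le_ur
-> roll(-135)
<- 1806-01-16
-> spanto(^)
<- 0
-> lunge(-2)
<- 1805-11-16
-> scribe(/sladriz/gu, pru)
<- created
-> monthend()
<- 1805-11-30
-> listout(/criprewi)
<- []
-> carve(/criprewi/dedibrus)
<- ok
-> readout(/sladriz/gu)
<- pru

Answer: {criprewi/, criprewi/dedibrus/, cuprom=le_ur, sladriz/, sladriz/gu=pru, zejurot=lesipu}


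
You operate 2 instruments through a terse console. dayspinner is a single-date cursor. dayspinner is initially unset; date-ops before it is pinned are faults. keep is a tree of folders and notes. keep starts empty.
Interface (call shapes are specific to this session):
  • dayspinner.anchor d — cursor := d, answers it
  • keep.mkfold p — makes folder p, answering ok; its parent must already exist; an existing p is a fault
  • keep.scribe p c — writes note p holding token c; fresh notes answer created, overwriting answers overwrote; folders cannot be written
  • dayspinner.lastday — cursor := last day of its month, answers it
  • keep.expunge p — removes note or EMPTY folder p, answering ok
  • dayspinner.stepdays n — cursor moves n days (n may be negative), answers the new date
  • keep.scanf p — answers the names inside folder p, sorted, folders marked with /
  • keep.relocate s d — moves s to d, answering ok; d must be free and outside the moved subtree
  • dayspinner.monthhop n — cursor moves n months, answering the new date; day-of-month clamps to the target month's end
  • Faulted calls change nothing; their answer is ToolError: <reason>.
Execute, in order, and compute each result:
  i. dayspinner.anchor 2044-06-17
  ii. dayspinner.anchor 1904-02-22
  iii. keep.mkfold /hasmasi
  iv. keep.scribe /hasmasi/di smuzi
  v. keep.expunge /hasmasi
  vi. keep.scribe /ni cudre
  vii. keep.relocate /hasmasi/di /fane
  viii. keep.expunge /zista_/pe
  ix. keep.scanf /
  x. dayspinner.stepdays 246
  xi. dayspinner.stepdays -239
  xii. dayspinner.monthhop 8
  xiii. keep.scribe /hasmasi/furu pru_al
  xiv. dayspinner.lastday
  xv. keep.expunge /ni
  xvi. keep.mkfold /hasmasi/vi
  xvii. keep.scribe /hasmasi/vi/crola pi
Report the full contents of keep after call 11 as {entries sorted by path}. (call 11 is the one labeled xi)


Act: dayspinner.anchor[d→2044-06-17]
Obs: 2044-06-17
Act: dayspinner.anchor[d→1904-02-22]
Obs: 1904-02-22
Act: keep.mkfold[p→/hasmasi]
Obs: ok
Act: keep.scribe[p→/hasmasi/di; c→smuzi]
Obs: created
Act: keep.expunge[p→/hasmasi]
Obs: ToolError: not empty
Act: keep.scribe[p→/ni; c→cudre]
Obs: created
Act: keep.relocate[s→/hasmasi/di; d→/fane]
Obs: ok
Act: keep.expunge[p→/zista_/pe]
Obs: ToolError: not found
Act: keep.scanf[p→/]
Obs: [fane, hasmasi/, ni]
Act: dayspinner.stepdays[n→246]
Obs: 1904-10-25
Act: dayspinner.stepdays[n→-239]
Obs: 1904-02-29
Act: dayspinner.monthhop[n→8]
Obs: 1904-10-29
Act: keep.scribe[p→/hasmasi/furu; c→pru_al]
Obs: created
Act: dayspinner.lastday[]
Obs: 1904-10-31
Act: keep.expunge[p→/ni]
Obs: ok
Act: keep.mkfold[p→/hasmasi/vi]
Obs: ok
Act: keep.scribe[p→/hasmasi/vi/crola; c→pi]
Obs: created

Answer: {fane=smuzi, hasmasi/, ni=cudre}


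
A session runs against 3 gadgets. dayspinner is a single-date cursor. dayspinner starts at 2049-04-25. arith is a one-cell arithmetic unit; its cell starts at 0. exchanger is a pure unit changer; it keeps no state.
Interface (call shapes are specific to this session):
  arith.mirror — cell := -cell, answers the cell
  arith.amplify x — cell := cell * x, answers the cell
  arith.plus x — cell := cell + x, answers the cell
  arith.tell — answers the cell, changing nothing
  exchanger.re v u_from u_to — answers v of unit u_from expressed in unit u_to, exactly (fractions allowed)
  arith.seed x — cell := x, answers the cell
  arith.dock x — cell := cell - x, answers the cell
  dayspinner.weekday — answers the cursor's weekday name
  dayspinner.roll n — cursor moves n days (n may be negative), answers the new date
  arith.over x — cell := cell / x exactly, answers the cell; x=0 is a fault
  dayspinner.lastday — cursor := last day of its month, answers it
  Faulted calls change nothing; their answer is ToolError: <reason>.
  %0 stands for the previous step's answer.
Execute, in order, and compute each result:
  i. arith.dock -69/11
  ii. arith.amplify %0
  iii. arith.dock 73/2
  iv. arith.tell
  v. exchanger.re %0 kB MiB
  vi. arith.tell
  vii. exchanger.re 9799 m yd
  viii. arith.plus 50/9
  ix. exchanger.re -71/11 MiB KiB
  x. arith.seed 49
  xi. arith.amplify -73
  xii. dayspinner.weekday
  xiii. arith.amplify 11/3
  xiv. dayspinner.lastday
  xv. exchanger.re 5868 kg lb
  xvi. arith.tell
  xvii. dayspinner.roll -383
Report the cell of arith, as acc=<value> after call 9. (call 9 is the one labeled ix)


Answer: acc=18301/2178

Derivation:
% 1. dock(x='-69/11') -> 69/11
% 2. amplify(x='%0') -> 4761/121
% 3. dock(x='73/2') -> 689/242
% 4. tell() -> 689/242
% 5. re(v='%0', u_from='kB', u_to='MiB') -> 86125/31719424
% 6. tell() -> 689/242
% 7. re(v='9799', u_from='m', u_to='yd') -> 12248750/1143
% 8. plus(x='50/9') -> 18301/2178
% 9. re(v='-71/11', u_from='MiB', u_to='KiB') -> -72704/11
% 10. seed(x='49') -> 49
% 11. amplify(x='-73') -> -3577
% 12. weekday() -> Sunday
% 13. amplify(x='11/3') -> -39347/3
% 14. lastday() -> 2049-04-30
% 15. re(v='5868', u_from='kg', u_to='lb') -> 586800000000/45359237
% 16. tell() -> -39347/3
% 17. roll(n='-383') -> 2048-04-12


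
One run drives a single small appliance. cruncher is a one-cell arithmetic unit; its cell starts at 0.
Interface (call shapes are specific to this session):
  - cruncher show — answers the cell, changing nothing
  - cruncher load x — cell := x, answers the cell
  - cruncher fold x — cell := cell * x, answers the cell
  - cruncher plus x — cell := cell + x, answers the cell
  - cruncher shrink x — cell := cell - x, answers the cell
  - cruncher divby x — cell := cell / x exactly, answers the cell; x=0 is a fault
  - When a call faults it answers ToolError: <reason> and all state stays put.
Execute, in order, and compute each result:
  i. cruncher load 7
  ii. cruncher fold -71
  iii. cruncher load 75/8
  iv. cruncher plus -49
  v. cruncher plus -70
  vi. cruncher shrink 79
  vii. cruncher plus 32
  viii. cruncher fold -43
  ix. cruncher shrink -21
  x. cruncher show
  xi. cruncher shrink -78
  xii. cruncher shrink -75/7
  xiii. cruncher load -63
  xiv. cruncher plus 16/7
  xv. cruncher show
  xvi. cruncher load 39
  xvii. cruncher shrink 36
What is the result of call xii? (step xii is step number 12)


Answer: 383297/56

Derivation:
I try cruncher load(x: 7), and observe 7.
I call cruncher fold(x: -71), and get -497.
Then cruncher load(x: 75/8), yielding 75/8.
Then cruncher plus(x: -49): -317/8.
Then cruncher plus(x: -70), → -877/8.
Now I run cruncher shrink(x: 79): -1509/8.
Invoking cruncher plus(x: 32), and see -1253/8.
I use cruncher fold(x: -43), and see 53879/8.
Now I run cruncher shrink(x: -21): 54047/8.
Calling cruncher show, giving 54047/8.
Next I call cruncher shrink(x: -78), — result: 54671/8.
Using cruncher shrink(x: -75/7), and observe 383297/56.
Calling cruncher load(x: -63), and observe -63.
Invoking cruncher plus(x: 16/7), yielding -425/7.
I use cruncher show(), which returns -425/7.
I call cruncher load(x: 39), yielding 39.
Next I call cruncher shrink(x: 36), and observe 3.


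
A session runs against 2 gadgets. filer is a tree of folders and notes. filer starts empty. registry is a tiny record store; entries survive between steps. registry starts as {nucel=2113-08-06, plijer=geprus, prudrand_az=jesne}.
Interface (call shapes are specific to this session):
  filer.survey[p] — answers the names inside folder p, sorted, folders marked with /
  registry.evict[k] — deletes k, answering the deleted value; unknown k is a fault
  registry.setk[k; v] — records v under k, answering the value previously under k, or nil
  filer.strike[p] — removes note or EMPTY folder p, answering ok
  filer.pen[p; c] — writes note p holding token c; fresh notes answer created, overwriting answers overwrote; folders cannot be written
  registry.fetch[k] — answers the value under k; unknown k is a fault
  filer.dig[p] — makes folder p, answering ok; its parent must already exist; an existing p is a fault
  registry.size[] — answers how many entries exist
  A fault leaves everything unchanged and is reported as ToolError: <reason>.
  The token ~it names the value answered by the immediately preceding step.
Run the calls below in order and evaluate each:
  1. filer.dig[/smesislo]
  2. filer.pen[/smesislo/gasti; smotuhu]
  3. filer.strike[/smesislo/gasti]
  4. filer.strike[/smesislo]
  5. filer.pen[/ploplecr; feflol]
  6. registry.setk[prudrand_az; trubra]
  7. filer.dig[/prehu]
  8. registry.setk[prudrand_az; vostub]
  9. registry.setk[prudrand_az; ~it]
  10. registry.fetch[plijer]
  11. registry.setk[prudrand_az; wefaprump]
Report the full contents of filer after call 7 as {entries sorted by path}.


Answer: {ploplecr=feflol, prehu/}

Derivation:
-- 1. filer.dig(p=/smesislo) ~> ok
-- 2. filer.pen(p=/smesislo/gasti, c=smotuhu) ~> created
-- 3. filer.strike(p=/smesislo/gasti) ~> ok
-- 4. filer.strike(p=/smesislo) ~> ok
-- 5. filer.pen(p=/ploplecr, c=feflol) ~> created
-- 6. registry.setk(k=prudrand_az, v=trubra) ~> jesne
-- 7. filer.dig(p=/prehu) ~> ok
-- 8. registry.setk(k=prudrand_az, v=vostub) ~> trubra
-- 9. registry.setk(k=prudrand_az, v=~it) ~> vostub
-- 10. registry.fetch(k=plijer) ~> geprus
-- 11. registry.setk(k=prudrand_az, v=wefaprump) ~> trubra


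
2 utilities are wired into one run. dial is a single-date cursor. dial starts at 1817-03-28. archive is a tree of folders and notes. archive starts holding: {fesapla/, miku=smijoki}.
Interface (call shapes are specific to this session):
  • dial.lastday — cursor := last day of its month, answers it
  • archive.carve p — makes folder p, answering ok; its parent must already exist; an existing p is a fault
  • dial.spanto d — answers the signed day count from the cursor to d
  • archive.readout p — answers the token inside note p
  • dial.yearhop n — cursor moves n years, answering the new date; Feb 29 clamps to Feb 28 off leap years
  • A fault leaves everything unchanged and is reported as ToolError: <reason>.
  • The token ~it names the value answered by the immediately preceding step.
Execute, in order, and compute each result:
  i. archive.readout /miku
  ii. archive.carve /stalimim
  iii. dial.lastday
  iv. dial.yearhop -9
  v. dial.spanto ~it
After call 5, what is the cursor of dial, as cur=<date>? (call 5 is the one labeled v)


Step: readout[p: /miku]
Result: smijoki
Step: carve[p: /stalimim]
Result: ok
Step: lastday[]
Result: 1817-03-31
Step: yearhop[n: -9]
Result: 1808-03-31
Step: spanto[d: ~it]
Result: 0

Answer: cur=1808-03-31


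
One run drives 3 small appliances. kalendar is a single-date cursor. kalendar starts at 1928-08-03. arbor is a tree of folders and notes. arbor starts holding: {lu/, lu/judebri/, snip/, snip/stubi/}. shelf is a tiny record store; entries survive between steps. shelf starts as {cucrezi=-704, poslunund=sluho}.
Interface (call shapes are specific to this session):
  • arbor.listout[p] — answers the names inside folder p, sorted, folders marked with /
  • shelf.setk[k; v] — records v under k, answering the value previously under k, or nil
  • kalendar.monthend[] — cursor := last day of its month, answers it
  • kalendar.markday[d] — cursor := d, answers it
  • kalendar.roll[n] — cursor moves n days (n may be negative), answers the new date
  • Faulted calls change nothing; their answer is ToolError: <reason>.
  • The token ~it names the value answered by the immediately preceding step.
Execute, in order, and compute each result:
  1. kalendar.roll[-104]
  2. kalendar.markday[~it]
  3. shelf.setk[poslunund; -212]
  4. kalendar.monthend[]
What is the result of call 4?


Answer: 1928-04-30

Derivation:
→ roll(n→-104)
← 1928-04-21
→ markday(d→~it)
← 1928-04-21
→ setk(k→poslunund, v→-212)
← sluho
→ monthend()
← 1928-04-30


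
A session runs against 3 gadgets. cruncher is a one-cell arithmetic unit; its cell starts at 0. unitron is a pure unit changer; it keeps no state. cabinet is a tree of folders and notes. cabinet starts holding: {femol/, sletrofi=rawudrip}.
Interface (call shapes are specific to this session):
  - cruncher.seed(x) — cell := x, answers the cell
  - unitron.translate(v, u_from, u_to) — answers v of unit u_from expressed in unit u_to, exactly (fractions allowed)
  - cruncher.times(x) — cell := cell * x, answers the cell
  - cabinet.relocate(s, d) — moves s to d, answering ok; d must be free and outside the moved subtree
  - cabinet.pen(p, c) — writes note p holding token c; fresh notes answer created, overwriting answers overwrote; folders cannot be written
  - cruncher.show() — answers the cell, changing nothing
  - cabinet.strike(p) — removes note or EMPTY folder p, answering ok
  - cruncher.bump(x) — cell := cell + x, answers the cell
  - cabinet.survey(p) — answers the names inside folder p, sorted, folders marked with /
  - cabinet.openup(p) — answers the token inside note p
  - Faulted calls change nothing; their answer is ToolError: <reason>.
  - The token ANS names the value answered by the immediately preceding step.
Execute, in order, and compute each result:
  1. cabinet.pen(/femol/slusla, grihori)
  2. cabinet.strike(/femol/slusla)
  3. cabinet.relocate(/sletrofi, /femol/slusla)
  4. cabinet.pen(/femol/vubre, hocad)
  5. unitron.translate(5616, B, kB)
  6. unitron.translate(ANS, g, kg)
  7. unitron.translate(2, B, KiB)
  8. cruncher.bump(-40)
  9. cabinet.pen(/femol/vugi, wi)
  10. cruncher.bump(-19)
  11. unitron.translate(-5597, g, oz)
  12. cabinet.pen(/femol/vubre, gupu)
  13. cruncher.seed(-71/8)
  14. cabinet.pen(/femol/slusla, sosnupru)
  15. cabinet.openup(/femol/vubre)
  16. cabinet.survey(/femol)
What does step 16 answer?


! 1. cabinet.pen(/femol/slusla, grihori) : created
! 2. cabinet.strike(/femol/slusla) : ok
! 3. cabinet.relocate(/sletrofi, /femol/slusla) : ok
! 4. cabinet.pen(/femol/vubre, hocad) : created
! 5. unitron.translate(5616, B, kB) : 702/125
! 6. unitron.translate(ANS, g, kg) : 351/62500
! 7. unitron.translate(2, B, KiB) : 1/512
! 8. cruncher.bump(-40) : -40
! 9. cabinet.pen(/femol/vugi, wi) : created
! 10. cruncher.bump(-19) : -59
! 11. unitron.translate(-5597, g, oz) : -8955200000/45359237
! 12. cabinet.pen(/femol/vubre, gupu) : overwrote
! 13. cruncher.seed(-71/8) : -71/8
! 14. cabinet.pen(/femol/slusla, sosnupru) : overwrote
! 15. cabinet.openup(/femol/vubre) : gupu
! 16. cabinet.survey(/femol) : [slusla, vubre, vugi]

Answer: [slusla, vubre, vugi]


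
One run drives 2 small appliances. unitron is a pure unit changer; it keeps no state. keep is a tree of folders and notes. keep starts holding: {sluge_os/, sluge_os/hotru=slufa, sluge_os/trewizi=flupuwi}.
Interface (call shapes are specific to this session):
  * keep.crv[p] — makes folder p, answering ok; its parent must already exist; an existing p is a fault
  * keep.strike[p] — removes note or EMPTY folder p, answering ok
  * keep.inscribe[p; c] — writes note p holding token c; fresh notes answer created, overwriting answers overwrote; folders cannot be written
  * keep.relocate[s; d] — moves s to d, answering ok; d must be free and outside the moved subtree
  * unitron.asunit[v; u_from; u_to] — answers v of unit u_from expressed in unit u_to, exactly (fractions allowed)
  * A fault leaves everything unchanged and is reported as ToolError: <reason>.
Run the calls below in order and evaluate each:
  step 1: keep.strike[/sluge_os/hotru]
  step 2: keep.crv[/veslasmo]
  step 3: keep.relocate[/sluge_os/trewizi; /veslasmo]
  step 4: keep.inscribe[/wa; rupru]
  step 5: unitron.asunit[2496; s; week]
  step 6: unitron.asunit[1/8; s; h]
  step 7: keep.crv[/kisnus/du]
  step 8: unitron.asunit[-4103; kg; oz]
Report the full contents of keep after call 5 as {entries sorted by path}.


Answer: {sluge_os/, sluge_os/trewizi=flupuwi, veslasmo/, wa=rupru}

Derivation:
Do: strike[p→/sluge_os/hotru]
See: ok
Do: crv[p→/veslasmo]
See: ok
Do: relocate[s→/sluge_os/trewizi; d→/veslasmo]
See: ToolError: exists
Do: inscribe[p→/wa; c→rupru]
See: created
Do: asunit[v→2496; u_from→s; u_to→week]
See: 13/3150
Do: asunit[v→1/8; u_from→s; u_to→h]
See: 1/28800
Do: crv[p→/kisnus/du]
See: ToolError: no parent
Do: asunit[v→-4103; u_from→kg; u_to→oz]
See: -596800000000/4123567


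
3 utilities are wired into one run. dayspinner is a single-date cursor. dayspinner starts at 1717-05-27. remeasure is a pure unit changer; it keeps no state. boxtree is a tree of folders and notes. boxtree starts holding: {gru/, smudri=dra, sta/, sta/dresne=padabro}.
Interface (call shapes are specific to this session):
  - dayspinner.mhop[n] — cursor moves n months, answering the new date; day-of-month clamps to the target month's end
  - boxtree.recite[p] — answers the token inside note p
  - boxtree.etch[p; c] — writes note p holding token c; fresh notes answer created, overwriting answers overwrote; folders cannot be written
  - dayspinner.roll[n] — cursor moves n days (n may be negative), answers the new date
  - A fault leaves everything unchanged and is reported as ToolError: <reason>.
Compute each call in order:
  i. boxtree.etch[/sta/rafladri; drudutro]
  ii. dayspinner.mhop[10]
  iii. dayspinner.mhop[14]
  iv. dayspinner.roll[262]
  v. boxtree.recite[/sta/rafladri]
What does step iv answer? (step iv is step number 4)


Answer: 1720-02-13

Derivation:
Next I call boxtree.etch with p→/sta/rafladri, c→drudutro, and observe created.
Then dayspinner.mhop with n→10, which returns 1718-03-27.
Then dayspinner.mhop with n→14: 1719-05-27.
Next I call dayspinner.roll with n→262: 1720-02-13.
Next I call boxtree.recite with p→/sta/rafladri, yielding drudutro.


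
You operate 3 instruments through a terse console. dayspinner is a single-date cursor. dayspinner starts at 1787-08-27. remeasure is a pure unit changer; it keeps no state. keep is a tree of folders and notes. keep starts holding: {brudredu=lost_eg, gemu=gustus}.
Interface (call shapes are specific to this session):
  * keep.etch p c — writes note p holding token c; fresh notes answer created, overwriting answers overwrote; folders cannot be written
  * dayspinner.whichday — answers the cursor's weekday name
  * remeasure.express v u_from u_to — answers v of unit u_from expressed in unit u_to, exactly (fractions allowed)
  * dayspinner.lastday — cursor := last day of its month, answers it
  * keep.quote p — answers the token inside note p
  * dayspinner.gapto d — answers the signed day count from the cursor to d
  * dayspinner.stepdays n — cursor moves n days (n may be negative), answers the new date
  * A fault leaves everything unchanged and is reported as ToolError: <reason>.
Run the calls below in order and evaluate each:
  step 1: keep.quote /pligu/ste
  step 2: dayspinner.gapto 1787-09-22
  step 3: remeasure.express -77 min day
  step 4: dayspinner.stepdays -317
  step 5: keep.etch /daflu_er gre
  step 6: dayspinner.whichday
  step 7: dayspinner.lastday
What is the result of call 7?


Answer: 1786-10-31

Derivation:
// 1. quote(p='/pligu/ste') => ToolError: not found
// 2. gapto(d='1787-09-22') => 26
// 3. express(v='-77', u_from='min', u_to='day') => -77/1440
// 4. stepdays(n='-317') => 1786-10-14
// 5. etch(p='/daflu_er', c='gre') => created
// 6. whichday() => Saturday
// 7. lastday() => 1786-10-31


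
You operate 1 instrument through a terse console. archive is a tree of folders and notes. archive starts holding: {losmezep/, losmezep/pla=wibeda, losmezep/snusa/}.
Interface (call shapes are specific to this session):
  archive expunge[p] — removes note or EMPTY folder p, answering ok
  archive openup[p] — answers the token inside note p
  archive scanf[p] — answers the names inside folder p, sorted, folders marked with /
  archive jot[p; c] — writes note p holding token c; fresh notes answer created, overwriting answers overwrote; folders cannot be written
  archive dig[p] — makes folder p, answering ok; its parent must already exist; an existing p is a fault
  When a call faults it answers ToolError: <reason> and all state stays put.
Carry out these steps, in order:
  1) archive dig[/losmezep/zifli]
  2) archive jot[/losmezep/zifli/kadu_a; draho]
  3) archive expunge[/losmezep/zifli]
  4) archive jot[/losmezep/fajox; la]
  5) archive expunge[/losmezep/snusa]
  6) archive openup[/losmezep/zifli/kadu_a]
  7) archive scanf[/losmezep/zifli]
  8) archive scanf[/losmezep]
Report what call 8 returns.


Act: archive dig[/losmezep/zifli]
Obs: ok
Act: archive jot[/losmezep/zifli/kadu_a; draho]
Obs: created
Act: archive expunge[/losmezep/zifli]
Obs: ToolError: not empty
Act: archive jot[/losmezep/fajox; la]
Obs: created
Act: archive expunge[/losmezep/snusa]
Obs: ok
Act: archive openup[/losmezep/zifli/kadu_a]
Obs: draho
Act: archive scanf[/losmezep/zifli]
Obs: [kadu_a]
Act: archive scanf[/losmezep]
Obs: [fajox, pla, zifli/]

Answer: [fajox, pla, zifli/]


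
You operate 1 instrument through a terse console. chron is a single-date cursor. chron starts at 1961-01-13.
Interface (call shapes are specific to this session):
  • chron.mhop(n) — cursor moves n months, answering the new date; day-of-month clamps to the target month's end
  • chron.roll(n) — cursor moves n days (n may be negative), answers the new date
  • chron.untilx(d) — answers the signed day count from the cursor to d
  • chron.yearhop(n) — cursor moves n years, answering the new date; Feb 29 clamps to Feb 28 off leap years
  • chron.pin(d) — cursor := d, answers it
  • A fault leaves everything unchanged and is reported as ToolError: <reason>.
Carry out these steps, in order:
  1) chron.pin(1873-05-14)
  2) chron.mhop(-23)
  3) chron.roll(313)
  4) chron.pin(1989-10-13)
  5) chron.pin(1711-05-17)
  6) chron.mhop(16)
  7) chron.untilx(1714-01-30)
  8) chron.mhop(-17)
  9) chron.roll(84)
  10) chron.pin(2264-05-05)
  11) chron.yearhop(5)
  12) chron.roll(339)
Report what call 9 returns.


Answer: 1711-07-10

Derivation:
·→ chron.pin(1873-05-14)
·← 1873-05-14
·→ chron.mhop(-23)
·← 1871-06-14
·→ chron.roll(313)
·← 1872-04-22
·→ chron.pin(1989-10-13)
·← 1989-10-13
·→ chron.pin(1711-05-17)
·← 1711-05-17
·→ chron.mhop(16)
·← 1712-09-17
·→ chron.untilx(1714-01-30)
·← 500
·→ chron.mhop(-17)
·← 1711-04-17
·→ chron.roll(84)
·← 1711-07-10
·→ chron.pin(2264-05-05)
·← 2264-05-05
·→ chron.yearhop(5)
·← 2269-05-05
·→ chron.roll(339)
·← 2270-04-09


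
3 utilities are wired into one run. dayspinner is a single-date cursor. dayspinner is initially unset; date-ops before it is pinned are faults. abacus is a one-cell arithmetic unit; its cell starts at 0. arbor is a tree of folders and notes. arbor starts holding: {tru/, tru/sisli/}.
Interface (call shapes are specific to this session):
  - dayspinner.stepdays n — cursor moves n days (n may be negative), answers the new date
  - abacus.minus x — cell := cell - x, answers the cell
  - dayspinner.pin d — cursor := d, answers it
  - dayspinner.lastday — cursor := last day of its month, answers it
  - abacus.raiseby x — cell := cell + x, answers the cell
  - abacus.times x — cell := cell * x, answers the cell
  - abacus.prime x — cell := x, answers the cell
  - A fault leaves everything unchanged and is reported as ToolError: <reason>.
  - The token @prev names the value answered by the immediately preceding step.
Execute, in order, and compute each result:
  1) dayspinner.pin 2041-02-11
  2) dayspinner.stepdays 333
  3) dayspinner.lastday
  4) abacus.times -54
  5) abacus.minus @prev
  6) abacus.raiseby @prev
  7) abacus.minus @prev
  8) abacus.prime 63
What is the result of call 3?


> dayspinner.pin d=2041-02-11
  2041-02-11
> dayspinner.stepdays n=333
  2042-01-10
> dayspinner.lastday
  2042-01-31
> abacus.times x=-54
  0
> abacus.minus x=@prev
  0
> abacus.raiseby x=@prev
  0
> abacus.minus x=@prev
  0
> abacus.prime x=63
  63

Answer: 2042-01-31


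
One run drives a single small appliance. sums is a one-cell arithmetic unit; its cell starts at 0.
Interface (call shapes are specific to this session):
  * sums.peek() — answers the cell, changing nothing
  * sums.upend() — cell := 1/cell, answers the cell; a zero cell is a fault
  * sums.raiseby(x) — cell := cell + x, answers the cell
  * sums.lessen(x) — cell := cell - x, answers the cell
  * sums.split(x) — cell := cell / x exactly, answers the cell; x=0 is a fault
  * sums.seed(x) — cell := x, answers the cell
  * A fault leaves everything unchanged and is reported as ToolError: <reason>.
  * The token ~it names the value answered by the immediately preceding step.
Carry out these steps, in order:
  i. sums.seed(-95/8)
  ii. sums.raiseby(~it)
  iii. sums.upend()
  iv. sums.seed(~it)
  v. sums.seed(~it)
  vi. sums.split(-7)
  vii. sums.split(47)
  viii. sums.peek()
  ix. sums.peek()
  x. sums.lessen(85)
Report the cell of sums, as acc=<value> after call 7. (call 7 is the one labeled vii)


Step: sums.seed[-95/8]
Result: -95/8
Step: sums.raiseby[~it]
Result: -95/4
Step: sums.upend[]
Result: -4/95
Step: sums.seed[~it]
Result: -4/95
Step: sums.seed[~it]
Result: -4/95
Step: sums.split[-7]
Result: 4/665
Step: sums.split[47]
Result: 4/31255
Step: sums.peek[]
Result: 4/31255
Step: sums.peek[]
Result: 4/31255
Step: sums.lessen[85]
Result: -2656671/31255

Answer: acc=4/31255


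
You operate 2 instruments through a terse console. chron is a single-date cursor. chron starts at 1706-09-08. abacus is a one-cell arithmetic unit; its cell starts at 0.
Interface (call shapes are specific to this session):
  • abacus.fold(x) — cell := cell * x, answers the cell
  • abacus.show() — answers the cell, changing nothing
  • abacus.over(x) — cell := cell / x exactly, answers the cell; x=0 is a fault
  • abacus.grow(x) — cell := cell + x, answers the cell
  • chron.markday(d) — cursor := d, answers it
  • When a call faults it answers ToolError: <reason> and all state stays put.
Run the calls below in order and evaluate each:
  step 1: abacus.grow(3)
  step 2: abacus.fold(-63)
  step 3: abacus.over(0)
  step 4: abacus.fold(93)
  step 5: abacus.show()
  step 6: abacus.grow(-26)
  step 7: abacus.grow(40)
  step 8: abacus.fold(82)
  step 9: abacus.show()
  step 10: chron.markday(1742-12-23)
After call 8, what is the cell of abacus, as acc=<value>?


Answer: acc=-1440166

Derivation:
# 1. grow(3) -> 3
# 2. fold(-63) -> -189
# 3. over(0) -> ToolError: division by zero
# 4. fold(93) -> -17577
# 5. show() -> -17577
# 6. grow(-26) -> -17603
# 7. grow(40) -> -17563
# 8. fold(82) -> -1440166
# 9. show() -> -1440166
# 10. markday(1742-12-23) -> 1742-12-23


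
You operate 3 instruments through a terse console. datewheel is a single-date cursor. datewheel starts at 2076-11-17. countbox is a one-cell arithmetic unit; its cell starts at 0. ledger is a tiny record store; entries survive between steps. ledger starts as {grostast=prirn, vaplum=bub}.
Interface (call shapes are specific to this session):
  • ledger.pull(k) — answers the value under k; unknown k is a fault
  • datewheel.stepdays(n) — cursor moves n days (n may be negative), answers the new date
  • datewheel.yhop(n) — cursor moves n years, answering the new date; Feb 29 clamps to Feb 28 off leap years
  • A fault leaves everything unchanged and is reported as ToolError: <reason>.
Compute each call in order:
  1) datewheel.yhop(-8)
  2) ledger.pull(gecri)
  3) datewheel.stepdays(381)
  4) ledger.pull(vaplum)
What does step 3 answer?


Answer: 2069-12-03

Derivation:
% datewheel.yhop(n→-8) == 2068-11-17
% ledger.pull(k→gecri) == ToolError: no such key gecri
% datewheel.stepdays(n→381) == 2069-12-03
% ledger.pull(k→vaplum) == bub


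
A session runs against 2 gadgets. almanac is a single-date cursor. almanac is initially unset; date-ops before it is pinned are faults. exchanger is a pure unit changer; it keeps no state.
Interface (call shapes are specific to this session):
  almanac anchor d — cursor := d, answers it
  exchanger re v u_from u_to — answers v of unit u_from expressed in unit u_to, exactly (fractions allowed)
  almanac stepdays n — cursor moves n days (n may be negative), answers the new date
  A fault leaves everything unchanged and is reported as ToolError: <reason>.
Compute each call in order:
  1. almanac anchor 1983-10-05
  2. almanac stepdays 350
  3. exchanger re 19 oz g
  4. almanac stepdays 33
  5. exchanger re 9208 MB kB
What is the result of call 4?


Answer: 1984-10-22

Derivation:
Act: almanac anchor[d=1983-10-05]
Obs: 1983-10-05
Act: almanac stepdays[n=350]
Obs: 1984-09-19
Act: exchanger re[v=19; u_from=oz; u_to=g]
Obs: 861825503/1600000
Act: almanac stepdays[n=33]
Obs: 1984-10-22
Act: exchanger re[v=9208; u_from=MB; u_to=kB]
Obs: 9208000


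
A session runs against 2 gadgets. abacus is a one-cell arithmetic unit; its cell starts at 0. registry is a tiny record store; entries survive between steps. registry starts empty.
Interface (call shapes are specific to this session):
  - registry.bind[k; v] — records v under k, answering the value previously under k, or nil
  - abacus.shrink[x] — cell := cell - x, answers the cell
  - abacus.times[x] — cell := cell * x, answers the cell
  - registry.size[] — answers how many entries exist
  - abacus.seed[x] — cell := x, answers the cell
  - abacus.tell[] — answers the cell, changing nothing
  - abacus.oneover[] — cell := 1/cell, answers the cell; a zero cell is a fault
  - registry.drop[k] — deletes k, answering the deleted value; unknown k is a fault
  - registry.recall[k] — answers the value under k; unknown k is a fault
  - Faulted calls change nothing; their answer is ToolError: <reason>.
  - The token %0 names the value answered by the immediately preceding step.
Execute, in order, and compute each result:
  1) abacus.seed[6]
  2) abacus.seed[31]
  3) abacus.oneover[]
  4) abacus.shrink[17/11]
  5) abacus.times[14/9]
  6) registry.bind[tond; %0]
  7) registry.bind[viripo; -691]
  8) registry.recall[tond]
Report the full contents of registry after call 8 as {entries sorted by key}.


! 1. seed(x='6') => 6
! 2. seed(x='31') => 31
! 3. oneover() => 1/31
! 4. shrink(x='17/11') => -516/341
! 5. times(x='14/9') => -2408/1023
! 6. bind(k='tond', v='%0') => nil
! 7. bind(k='viripo', v='-691') => nil
! 8. recall(k='tond') => -2408/1023

Answer: {tond=-2408/1023, viripo=-691}


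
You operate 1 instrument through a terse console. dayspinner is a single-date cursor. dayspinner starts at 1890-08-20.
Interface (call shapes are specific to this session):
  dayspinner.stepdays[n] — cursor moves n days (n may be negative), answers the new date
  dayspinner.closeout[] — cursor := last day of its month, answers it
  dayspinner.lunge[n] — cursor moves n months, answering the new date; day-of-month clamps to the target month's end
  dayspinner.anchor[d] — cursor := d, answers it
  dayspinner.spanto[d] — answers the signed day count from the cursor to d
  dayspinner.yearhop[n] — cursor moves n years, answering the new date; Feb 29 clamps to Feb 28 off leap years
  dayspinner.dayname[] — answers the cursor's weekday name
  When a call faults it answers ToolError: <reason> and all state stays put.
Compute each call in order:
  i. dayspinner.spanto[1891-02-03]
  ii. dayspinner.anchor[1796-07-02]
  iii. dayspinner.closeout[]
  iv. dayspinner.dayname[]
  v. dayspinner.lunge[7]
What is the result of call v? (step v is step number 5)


~$ dayspinner.spanto d=1891-02-03
= 167
~$ dayspinner.anchor d=1796-07-02
= 1796-07-02
~$ dayspinner.closeout
= 1796-07-31
~$ dayspinner.dayname
= Sunday
~$ dayspinner.lunge n=7
= 1797-02-28

Answer: 1797-02-28


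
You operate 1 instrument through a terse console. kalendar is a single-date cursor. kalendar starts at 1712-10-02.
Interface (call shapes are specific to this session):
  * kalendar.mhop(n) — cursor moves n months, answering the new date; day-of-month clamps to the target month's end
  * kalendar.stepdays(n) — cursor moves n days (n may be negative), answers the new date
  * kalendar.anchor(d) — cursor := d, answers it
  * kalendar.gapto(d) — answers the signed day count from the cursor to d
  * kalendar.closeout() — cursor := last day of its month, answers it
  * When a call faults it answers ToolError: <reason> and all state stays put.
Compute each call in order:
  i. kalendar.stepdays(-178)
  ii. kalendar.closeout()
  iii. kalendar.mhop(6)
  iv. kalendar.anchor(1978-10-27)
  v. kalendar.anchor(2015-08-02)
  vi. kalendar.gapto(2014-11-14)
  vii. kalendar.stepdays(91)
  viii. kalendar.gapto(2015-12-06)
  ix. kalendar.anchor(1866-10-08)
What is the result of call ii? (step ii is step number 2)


CALL kalendar.stepdays[-178]
RET  1712-04-07
CALL kalendar.closeout[]
RET  1712-04-30
CALL kalendar.mhop[6]
RET  1712-10-30
CALL kalendar.anchor[1978-10-27]
RET  1978-10-27
CALL kalendar.anchor[2015-08-02]
RET  2015-08-02
CALL kalendar.gapto[2014-11-14]
RET  -261
CALL kalendar.stepdays[91]
RET  2015-11-01
CALL kalendar.gapto[2015-12-06]
RET  35
CALL kalendar.anchor[1866-10-08]
RET  1866-10-08

Answer: 1712-04-30


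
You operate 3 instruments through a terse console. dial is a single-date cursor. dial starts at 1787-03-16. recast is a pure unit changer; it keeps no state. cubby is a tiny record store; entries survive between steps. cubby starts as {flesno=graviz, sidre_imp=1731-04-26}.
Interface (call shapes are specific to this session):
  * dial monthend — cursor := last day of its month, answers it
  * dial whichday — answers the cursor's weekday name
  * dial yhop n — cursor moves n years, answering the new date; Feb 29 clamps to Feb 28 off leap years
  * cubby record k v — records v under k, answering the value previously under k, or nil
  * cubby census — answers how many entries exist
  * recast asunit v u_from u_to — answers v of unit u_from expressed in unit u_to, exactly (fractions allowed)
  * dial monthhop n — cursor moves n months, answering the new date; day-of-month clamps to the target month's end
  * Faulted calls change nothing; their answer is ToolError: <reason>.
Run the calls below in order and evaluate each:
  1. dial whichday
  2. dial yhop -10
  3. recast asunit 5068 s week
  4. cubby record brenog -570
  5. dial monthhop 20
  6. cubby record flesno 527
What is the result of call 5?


I call dial whichday, and get Friday.
I call dial yhop passing -10: 1777-03-16.
Then recast asunit passing 5068, s, week, which returns 181/21600.
Using cubby record passing brenog, -570, giving nil.
I try dial monthhop passing 20, — result: 1778-11-16.
Now I run cubby record passing flesno, 527, → graviz.

Answer: 1778-11-16


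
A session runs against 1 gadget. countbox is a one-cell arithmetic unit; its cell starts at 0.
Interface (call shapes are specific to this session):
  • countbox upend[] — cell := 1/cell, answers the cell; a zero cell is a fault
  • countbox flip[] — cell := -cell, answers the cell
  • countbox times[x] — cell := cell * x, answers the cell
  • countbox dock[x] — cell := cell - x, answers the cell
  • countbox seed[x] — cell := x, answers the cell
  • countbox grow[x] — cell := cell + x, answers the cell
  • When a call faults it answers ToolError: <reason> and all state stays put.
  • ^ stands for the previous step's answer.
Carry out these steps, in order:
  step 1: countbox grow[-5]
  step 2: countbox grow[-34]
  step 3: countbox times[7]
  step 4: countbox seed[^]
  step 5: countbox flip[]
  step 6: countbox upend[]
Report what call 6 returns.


Using countbox grow using x→-5, which returns -5.
Calling countbox grow using x→-34, yielding -39.
Invoking countbox times using x→7, giving -273.
Using countbox seed using x→^, and observe -273.
Then countbox flip(), giving 273.
Now I run countbox upend(), — result: 1/273.

Answer: 1/273


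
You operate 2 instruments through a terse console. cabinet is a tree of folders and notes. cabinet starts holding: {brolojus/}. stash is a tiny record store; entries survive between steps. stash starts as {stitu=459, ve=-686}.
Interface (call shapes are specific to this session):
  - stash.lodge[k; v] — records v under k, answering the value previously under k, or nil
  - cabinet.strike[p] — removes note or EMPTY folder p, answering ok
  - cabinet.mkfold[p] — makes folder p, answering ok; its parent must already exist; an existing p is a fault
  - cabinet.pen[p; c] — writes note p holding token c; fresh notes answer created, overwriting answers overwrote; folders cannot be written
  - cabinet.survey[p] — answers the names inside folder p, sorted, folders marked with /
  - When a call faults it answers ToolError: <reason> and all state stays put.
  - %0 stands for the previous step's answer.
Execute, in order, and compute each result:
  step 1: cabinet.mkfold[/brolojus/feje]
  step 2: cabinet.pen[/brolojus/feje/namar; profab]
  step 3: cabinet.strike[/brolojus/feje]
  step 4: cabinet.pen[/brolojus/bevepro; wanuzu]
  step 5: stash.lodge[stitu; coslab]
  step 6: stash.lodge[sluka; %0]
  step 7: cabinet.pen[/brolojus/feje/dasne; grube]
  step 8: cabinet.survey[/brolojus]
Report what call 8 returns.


Step: cabinet.mkfold[p→/brolojus/feje]
Result: ok
Step: cabinet.pen[p→/brolojus/feje/namar; c→profab]
Result: created
Step: cabinet.strike[p→/brolojus/feje]
Result: ToolError: not empty
Step: cabinet.pen[p→/brolojus/bevepro; c→wanuzu]
Result: created
Step: stash.lodge[k→stitu; v→coslab]
Result: 459
Step: stash.lodge[k→sluka; v→%0]
Result: nil
Step: cabinet.pen[p→/brolojus/feje/dasne; c→grube]
Result: created
Step: cabinet.survey[p→/brolojus]
Result: [bevepro, feje/]

Answer: [bevepro, feje/]


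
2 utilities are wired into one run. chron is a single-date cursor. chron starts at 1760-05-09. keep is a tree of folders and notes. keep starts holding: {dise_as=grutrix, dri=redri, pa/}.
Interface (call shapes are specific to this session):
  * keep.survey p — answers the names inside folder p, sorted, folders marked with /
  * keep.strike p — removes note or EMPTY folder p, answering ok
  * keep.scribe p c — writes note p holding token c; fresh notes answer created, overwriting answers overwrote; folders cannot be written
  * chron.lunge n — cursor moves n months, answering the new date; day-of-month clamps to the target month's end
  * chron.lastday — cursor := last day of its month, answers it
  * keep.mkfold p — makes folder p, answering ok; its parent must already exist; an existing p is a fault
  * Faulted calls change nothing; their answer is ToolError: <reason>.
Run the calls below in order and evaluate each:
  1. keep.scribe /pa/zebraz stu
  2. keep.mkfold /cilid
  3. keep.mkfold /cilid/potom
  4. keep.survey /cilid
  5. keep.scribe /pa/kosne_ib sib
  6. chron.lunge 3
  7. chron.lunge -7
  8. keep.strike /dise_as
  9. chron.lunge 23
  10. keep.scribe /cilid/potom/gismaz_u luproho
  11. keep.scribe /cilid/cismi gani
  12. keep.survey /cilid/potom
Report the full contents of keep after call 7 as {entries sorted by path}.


Answer: {cilid/, cilid/potom/, dise_as=grutrix, dri=redri, pa/, pa/kosne_ib=sib, pa/zebraz=stu}

Derivation:
CALL keep.scribe[p→/pa/zebraz; c→stu]
RET  created
CALL keep.mkfold[p→/cilid]
RET  ok
CALL keep.mkfold[p→/cilid/potom]
RET  ok
CALL keep.survey[p→/cilid]
RET  [potom/]
CALL keep.scribe[p→/pa/kosne_ib; c→sib]
RET  created
CALL chron.lunge[n→3]
RET  1760-08-09
CALL chron.lunge[n→-7]
RET  1760-01-09
CALL keep.strike[p→/dise_as]
RET  ok
CALL chron.lunge[n→23]
RET  1761-12-09
CALL keep.scribe[p→/cilid/potom/gismaz_u; c→luproho]
RET  created
CALL keep.scribe[p→/cilid/cismi; c→gani]
RET  created
CALL keep.survey[p→/cilid/potom]
RET  [gismaz_u]
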